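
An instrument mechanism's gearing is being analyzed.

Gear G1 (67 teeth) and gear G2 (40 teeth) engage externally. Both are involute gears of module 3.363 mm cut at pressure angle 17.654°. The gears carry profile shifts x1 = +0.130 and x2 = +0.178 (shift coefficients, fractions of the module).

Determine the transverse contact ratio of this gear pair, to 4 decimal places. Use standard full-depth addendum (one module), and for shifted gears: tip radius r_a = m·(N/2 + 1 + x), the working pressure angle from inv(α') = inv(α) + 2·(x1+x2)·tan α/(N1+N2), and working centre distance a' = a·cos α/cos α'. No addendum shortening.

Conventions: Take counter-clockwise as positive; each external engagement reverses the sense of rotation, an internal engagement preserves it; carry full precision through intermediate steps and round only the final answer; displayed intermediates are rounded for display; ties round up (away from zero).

1.8278

recognized (one external pair, fixed centres): single-mesh tooth geometry, m = 3.363, N1 = 67, N2 = 40
base radii: r_b1 = 107.354784, r_b2 = 64.092408
tip radii: r_a1 = 116.460690, r_a2 = 71.221614
inv(α') = inv(17.654°) + 2·(+0.130+0.178)·tan α/(67+40) = 0.01196809  ⇒  α' = 18.63138°
a' = a·cos α / cos α' = 179.9205·cos 17.654°/cos 18.63138° = 180.929041
action lengths: √(r_a1²−r_b1²) = 45.144686, √(r_a2²−r_b2²) = 31.059322
base pitch p_b = π·m·cos α = 10.067612
CR = (45.144686 + 31.059322 − 180.929041·sin 18.63138°)/10.067612 = 1.827751
contact ratio ≈ 1.8278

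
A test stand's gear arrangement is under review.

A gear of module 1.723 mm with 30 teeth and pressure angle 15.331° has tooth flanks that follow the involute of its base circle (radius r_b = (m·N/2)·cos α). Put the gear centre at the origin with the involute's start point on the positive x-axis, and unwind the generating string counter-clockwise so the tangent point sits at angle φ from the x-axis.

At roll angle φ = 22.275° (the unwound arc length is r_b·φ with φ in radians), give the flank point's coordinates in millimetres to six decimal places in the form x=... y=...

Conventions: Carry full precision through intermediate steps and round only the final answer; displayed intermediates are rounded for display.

x=26.738364 y=0.480868

recognized (one wheel, involute flank): single-mesh tooth geometry, m = 1.723, N = 30
pitch radius r_p = m·N/2 = 1.723·30/2 = 25.845000
base radius r_b = r_p·cos α = 25.845000·cos 15.331° = 24.925293
roll angle φ = 22.275° = 0.38877209 rad
x = r_b·(cos φ + φ·sin φ) = 26.738364
y = r_b·(sin φ − φ·cos φ) = 0.480868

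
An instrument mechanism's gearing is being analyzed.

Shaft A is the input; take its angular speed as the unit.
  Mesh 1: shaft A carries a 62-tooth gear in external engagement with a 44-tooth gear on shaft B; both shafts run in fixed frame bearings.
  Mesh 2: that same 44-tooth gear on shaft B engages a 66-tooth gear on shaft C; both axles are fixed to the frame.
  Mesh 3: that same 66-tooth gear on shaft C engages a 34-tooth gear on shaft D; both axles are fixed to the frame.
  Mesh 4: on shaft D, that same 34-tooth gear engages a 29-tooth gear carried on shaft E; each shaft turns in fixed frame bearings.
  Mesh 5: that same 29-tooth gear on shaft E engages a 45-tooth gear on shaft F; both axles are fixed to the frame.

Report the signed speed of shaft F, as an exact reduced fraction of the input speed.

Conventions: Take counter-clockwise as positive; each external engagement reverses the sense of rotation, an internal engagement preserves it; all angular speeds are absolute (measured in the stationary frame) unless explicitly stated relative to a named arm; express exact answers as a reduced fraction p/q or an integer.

-62/45

5-mesh fixed-axis compound train (all bearings frame-fixed)
mesh 1 [62T→44T]: |ω|/ω_in = 1×62/44 = 31/22, sense flips to −
mesh 2 [44T→66T]: |ω|/ω_in = (31/22)×44/66 = 31/33, sense flips to +
mesh 3 [66T→34T]: |ω|/ω_in = (31/33)×66/34 = 31/17, sense flips to −
mesh 4 [34T→29T]: |ω|/ω_in = (31/17)×34/29 = 62/29, sense flips to +
mesh 5 [29T→45T]: |ω|/ω_in = (62/29)×29/45 = 62/45, sense flips to −
signed output speed (× input speed) = -62/45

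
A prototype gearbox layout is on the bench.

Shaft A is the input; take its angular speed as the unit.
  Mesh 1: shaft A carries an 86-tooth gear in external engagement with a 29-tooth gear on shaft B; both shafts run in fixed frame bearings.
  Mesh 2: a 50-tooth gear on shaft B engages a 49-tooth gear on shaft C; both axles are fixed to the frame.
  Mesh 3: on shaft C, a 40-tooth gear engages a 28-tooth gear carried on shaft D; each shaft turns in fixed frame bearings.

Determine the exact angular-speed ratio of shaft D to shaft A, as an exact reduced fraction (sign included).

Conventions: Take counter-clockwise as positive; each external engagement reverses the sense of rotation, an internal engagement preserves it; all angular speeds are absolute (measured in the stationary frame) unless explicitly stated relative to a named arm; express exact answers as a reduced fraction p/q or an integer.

-43000/9947

class = fixed-axis compound train [3 meshes; 3 ratios multiply, 3 sense flips]
mesh 1 [86T→29T]: running ratio 86/29, sense −
mesh 2 [50T→49T]: running ratio 4300/1421, sense +
mesh 3 [40T→28T]: running ratio 43000/9947, sense −
ω_out/ω_in = -43000/9947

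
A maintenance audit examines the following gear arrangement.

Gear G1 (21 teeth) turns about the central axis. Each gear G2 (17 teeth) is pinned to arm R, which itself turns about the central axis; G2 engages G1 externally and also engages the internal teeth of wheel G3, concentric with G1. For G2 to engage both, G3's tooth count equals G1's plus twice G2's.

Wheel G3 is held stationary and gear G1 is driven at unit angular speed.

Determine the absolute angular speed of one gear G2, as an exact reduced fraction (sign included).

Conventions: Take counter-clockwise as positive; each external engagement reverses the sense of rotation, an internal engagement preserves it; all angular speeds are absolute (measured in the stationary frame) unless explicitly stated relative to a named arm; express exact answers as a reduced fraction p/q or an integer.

topology: planetary set — G1 21T / G2 17T / G3 55T, arm = carrier (Willis)
ring teeth: 21 + 2·17 = 55
21(ω_sun−ω_arm) = −55(ω_ring−ω_arm),  ω_ring = 0, ω_sun = 1
21(1−ω_arm) = −55(0−ω_arm)  ⇒  76·ω_arm = 21  ⇒  ω_arm = 21/76
sun–planet mesh: 21·(1−21/76) = −17·(ω_p−ω_arm)  ⇒  ω_p−ω_arm = -1155/1292
ω_p = 21/76 − 1155/1292 = -21/34
exact speed ratio = -21/34

-21/34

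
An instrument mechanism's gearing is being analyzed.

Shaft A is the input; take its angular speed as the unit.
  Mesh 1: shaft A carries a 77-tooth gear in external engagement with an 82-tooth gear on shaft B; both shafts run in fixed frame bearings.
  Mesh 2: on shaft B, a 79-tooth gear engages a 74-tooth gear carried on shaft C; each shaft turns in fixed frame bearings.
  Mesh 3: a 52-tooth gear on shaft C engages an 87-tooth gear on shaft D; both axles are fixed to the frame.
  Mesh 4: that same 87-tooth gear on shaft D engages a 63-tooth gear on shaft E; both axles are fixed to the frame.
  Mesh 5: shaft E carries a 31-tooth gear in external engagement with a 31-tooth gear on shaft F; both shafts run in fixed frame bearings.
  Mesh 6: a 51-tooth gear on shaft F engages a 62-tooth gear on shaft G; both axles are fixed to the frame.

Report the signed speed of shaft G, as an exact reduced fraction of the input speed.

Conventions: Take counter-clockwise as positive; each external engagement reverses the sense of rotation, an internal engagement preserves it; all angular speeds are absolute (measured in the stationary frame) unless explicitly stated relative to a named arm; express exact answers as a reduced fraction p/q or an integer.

192049/282162

6-mesh fixed-axis compound train (all bearings frame-fixed)
mesh 1 [77T→82T]: |ω|/ω_in = 1×77/82 = 77/82, sense flips to −
mesh 2 [79T→74T]: |ω|/ω_in = (77/82)×79/74 = 6083/6068, sense flips to +
mesh 3 [52T→87T]: |ω|/ω_in = (6083/6068)×52/87 = 79079/131979, sense flips to −
mesh 4 [87T→63T]: |ω|/ω_in = (79079/131979)×87/63 = 11297/13653, sense flips to +
mesh 5 [31T→31T]: |ω|/ω_in = (11297/13653)×31/31 = 11297/13653, sense flips to −
mesh 6 [51T→62T]: |ω|/ω_in = (11297/13653)×51/62 = 192049/282162, sense flips to +
signed output speed (× input speed) = 192049/282162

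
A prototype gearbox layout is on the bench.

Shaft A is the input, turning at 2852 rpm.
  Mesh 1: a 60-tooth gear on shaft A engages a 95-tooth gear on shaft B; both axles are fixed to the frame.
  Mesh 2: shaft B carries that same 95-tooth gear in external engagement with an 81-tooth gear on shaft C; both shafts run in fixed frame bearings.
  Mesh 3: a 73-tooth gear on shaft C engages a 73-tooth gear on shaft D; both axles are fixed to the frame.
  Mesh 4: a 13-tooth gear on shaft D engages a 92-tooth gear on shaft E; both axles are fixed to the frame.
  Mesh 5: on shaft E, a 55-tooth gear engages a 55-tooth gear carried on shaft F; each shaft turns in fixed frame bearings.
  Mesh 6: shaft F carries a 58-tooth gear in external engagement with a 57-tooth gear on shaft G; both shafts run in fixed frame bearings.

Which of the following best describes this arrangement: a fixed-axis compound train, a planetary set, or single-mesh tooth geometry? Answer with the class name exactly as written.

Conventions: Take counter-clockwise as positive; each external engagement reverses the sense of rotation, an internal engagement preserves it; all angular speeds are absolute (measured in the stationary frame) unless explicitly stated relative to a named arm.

recognized (7 fixed axles, 6 meshes): fixed-axis compound train
classification: fixed-axis compound train

fixed-axis compound train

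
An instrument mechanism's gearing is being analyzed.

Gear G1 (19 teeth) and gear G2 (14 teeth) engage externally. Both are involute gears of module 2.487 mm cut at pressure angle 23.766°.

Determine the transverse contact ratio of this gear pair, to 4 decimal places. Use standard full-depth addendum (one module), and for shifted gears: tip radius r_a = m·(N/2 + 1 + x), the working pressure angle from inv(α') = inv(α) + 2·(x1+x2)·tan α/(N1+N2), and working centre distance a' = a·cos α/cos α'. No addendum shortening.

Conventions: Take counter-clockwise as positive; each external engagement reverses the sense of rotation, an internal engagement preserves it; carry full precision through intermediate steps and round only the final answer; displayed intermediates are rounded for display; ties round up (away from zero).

1.4013

recognized (one external pair, fixed centres): single-mesh tooth geometry, m = 2.487, N1 = 19, N2 = 14
base radii: r_b1 = 21.622949, r_b2 = 15.932699
tip radii: r_a1 = 26.113500, r_a2 = 19.896000
no profile shift: α' = α, a' = a
action lengths: √(r_a1²−r_b1²) = 14.641140, √(r_a2²−r_b2²) = 11.916372
base pitch p_b = π·m·cos α = 7.150579
CR = (14.641140 + 11.916372 − 41.035500·sin 23.76600°)/7.150579 = 1.401301
contact ratio ≈ 1.4013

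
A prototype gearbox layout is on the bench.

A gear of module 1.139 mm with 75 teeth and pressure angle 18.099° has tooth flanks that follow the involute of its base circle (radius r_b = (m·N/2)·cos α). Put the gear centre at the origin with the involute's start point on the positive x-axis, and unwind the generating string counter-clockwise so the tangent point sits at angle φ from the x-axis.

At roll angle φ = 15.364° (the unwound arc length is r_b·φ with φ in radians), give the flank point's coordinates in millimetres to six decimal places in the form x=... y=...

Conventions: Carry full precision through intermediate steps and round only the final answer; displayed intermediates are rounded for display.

topology: single-mesh involute geometry — m = 1.139, N = 75
pitch radius r_p = m·N/2 = 1.139·75/2 = 42.712500
base radius r_b = r_p·cos α = 42.712500·cos 18.099° = 40.599135
roll angle φ = 15.364° = 0.26815239 rad
x = r_b·(cos φ + φ·sin φ) = 42.032655
y = r_b·(sin φ − φ·cos φ) = 0.259068

x=42.032655 y=0.259068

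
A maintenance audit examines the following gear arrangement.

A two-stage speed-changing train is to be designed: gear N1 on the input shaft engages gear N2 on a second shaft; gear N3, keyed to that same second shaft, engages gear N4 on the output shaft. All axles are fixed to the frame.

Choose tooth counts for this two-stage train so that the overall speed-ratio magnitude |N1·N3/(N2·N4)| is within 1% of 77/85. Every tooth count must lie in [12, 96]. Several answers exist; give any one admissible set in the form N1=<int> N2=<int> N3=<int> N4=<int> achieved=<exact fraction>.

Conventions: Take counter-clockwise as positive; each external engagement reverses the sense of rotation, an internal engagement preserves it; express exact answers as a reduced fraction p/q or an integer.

class = fixed-axis compound train [2-stage, 77/85 wanted]
target = 77/85 in lowest terms: an exact hit needs N1·N3 = k·77 and N2·N4 = k·85 for one integer k, every count in [12, 96]; additionally prefer no 1:1 stage (N1 ≠ N2, N3 ≠ N4)
k = 1…3: no 1:1-free in-range split of k·77 and k·85 into factor pairs; take k = 4
k = 4: N1·N3 = 308 = 14·22, N2·N4 = 340 = 17·20
achieved = 14·22/(17·20) = 77/85; |achieved − target| = 0 ≤ 77/8500 ✓

N1=14 N2=17 N3=22 N4=20 achieved=77/85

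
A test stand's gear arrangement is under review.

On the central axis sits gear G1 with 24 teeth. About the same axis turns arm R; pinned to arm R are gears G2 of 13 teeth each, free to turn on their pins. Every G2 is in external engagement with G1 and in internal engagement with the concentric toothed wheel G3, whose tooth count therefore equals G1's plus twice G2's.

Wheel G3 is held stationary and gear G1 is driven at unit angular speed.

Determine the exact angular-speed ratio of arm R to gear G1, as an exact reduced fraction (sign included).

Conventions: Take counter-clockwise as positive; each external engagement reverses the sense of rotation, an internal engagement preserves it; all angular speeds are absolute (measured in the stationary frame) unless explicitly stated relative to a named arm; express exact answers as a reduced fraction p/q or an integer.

12/37

recognized (axles ride arm R): planetary set, 24/13/50 teeth
ring teeth: 24 + 2·13 = 50
24(ω_sun−ω_arm) = −50(ω_ring−ω_arm),  ω_ring = 0, ω_sun = 1
24(1−ω_arm) = −50(0−ω_arm)  ⇒  74·ω_arm = 24  ⇒  ω_arm = 12/37
ω_out/ω_in = 12/37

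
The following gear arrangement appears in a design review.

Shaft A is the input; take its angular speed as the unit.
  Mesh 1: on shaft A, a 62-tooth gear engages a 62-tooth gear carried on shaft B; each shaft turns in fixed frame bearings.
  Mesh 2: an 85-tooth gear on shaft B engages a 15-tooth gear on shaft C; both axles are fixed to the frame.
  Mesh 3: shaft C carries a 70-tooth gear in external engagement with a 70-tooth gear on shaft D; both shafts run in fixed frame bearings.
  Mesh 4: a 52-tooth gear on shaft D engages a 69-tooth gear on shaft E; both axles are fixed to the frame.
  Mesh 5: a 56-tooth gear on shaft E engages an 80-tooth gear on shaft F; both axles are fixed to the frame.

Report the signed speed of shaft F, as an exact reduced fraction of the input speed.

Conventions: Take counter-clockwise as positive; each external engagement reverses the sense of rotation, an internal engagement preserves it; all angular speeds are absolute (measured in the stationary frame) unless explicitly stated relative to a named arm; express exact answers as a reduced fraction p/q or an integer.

5-mesh fixed-axis compound train (all bearings frame-fixed)
mesh 1 [62T→62T]: |ω|/ω_in = 1×62/62 = 1, sense flips to −
mesh 2 [85T→15T]: |ω|/ω_in = 1×85/15 = 17/3, sense flips to +
mesh 3 [70T→70T]: |ω|/ω_in = (17/3)×70/70 = 17/3, sense flips to −
mesh 4 [52T→69T]: |ω|/ω_in = (17/3)×52/69 = 884/207, sense flips to +
mesh 5 [56T→80T]: |ω|/ω_in = (884/207)×56/80 = 3094/1035, sense flips to −
signed output speed (× input speed) = -3094/1035

-3094/1035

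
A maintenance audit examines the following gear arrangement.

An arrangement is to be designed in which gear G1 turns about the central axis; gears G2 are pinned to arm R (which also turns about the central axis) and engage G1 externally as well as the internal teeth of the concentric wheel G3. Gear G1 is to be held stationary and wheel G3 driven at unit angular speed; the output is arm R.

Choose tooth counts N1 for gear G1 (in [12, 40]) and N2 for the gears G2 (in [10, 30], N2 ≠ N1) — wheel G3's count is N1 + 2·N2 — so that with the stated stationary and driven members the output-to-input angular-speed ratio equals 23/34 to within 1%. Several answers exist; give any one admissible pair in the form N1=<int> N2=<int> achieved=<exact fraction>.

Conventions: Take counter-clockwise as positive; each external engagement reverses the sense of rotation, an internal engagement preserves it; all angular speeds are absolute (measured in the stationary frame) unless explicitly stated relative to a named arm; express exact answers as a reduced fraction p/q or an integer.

N1=22 N2=12 achieved=23/34

class = planetary set [ratio 23/34 wanted; Willis about the carrier]
Willis with ω_sun = 0: ω_arm/ω_ring = N3/(N1+N3); set equal to 23/34  ⇒  N3/N1 = (23/34)/(1 − 23/34) = 23/11
N3 = N1 + 2·N2  ⇒  N2/N1 = (N3/N1 − 1)/2 = (23/11 − 1)/2 = 6/11
smallest multiple with N1 ≥ 12 and N2 ≥ 10: k = 2  ⇒  N1 = 2·11 = 22, N2 = 2·6 = 12 (N1 ≤ 40, N2 ≤ 30, N2 ≠ N1 ✓), N3 = 22 + 2·12 = 46
check: N3/(N1+N3) with N1 = 22, N3 = 46 gives 23/34; |achieved − target| = 0 ≤ 23/3400 ✓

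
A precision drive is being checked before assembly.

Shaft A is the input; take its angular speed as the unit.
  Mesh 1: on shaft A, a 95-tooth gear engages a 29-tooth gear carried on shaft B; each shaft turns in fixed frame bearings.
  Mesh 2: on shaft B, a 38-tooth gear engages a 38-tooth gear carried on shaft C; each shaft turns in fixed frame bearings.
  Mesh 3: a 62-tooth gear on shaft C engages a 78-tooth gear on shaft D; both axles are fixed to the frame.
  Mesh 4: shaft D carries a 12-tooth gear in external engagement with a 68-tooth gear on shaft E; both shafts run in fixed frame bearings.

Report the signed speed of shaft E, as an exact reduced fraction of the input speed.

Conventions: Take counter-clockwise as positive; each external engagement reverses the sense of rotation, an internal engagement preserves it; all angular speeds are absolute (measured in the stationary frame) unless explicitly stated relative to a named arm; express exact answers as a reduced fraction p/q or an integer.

2945/6409

4-mesh fixed-axis compound train (all bearings frame-fixed)
mesh 1 [95T→29T]: |ω|/ω_in = 1×95/29 = 95/29, sense flips to −
mesh 2 [38T→38T]: |ω|/ω_in = (95/29)×38/38 = 95/29, sense flips to +
mesh 3 [62T→78T]: |ω|/ω_in = (95/29)×62/78 = 2945/1131, sense flips to −
mesh 4 [12T→68T]: |ω|/ω_in = (2945/1131)×12/68 = 2945/6409, sense flips to +
signed output speed (× input speed) = 2945/6409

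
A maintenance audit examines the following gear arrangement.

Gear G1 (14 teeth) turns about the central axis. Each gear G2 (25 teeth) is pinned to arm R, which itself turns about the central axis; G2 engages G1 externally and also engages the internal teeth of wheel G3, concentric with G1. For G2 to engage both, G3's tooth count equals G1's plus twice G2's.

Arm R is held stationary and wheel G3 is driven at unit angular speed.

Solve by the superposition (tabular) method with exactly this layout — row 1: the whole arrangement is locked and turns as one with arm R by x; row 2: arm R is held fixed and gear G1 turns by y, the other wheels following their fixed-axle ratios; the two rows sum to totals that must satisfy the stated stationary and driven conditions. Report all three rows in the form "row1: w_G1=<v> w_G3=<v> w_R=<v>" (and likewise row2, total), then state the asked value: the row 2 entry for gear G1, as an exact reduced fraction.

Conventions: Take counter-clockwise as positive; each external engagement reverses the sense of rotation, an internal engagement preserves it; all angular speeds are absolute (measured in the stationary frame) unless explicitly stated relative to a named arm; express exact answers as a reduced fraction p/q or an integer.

class = planetary set [G3 = 14+2·25 = 64; Willis about the carrier]
row 1 (train locked, turned with arm): all members turn x
row 2: sun turns y, ring = −(14/64)·y, arm 0
boundary: total ω_arm = x = 0 and total ω_ring = x − (14/64)·y = 1  ⇒  y = -32/7, x = 0
row 2 ring = −(14/64)·(-32/7) = 1
totals (row 1 + row 2): sun 0 + (-32/7) = -32/7, ring 0 + 1 = 1, arm 0 + 0 = 0
asked cell (row2, sun) = -32/7

row1: w_G1=0 w_G3=0 w_R=0
row2: w_G1=-32/7 w_G3=1 w_R=0
total: w_G1=-32/7 w_G3=1 w_R=0
asked value: -32/7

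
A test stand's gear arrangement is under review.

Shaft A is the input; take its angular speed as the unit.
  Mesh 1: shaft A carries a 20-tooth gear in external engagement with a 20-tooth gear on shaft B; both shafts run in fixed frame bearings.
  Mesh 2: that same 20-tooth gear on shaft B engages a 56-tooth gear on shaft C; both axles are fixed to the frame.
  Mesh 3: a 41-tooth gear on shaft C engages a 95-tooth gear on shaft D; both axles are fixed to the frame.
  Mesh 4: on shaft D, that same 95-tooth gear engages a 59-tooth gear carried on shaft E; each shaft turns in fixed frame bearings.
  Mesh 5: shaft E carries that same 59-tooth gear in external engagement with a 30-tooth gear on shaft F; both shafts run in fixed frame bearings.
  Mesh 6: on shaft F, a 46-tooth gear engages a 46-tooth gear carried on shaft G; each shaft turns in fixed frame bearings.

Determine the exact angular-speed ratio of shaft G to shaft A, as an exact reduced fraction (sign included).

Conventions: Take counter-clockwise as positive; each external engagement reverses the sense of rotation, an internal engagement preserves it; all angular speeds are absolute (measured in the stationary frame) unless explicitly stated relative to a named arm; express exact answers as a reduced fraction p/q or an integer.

class = fixed-axis compound train [6 meshes; 6 ratios multiply, 6 sense flips]
mesh 1 [20T→20T]: running ratio 1, sense −
mesh 2 [20T→56T]: running ratio 5/14, sense +
mesh 3 [41T→95T]: running ratio 41/266, sense −
mesh 4 [95T→59T]: running ratio 205/826, sense +
mesh 5 [59T→30T]: running ratio 41/84, sense −
mesh 6 [46T→46T]: running ratio 41/84, sense +
ω_out/ω_in = 41/84

41/84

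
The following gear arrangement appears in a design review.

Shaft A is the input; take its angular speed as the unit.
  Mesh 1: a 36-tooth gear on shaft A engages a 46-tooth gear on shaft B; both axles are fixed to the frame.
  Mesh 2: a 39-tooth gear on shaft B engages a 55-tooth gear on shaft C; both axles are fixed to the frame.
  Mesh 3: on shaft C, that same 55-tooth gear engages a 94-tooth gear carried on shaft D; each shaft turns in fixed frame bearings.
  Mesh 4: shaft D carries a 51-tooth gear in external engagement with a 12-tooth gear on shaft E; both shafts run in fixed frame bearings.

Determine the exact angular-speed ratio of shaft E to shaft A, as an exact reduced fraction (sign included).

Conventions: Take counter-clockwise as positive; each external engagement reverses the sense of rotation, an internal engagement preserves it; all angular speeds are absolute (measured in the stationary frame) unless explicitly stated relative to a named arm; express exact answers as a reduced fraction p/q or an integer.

5967/4324

class = fixed-axis compound train [4 meshes; 4 ratios multiply, 4 sense flips]
mesh 1 [36T→46T]: running ratio 18/23, sense −
mesh 2 [39T→55T]: running ratio 702/1265, sense +
mesh 3 [55T→94T]: running ratio 351/1081, sense −
mesh 4 [51T→12T]: running ratio 5967/4324, sense +
ω_out/ω_in = 5967/4324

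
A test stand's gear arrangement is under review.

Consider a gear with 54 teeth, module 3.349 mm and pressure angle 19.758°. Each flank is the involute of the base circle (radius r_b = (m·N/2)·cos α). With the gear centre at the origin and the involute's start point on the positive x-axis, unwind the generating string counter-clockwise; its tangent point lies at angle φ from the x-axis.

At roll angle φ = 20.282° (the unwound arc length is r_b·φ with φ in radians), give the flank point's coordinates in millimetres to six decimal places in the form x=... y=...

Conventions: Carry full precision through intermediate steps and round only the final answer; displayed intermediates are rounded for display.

recognized (one wheel, involute flank): single-mesh tooth geometry, m = 3.349, N = 54
pitch radius r_p = m·N/2 = 3.349·54/2 = 90.423000
base radius r_b = r_p·cos α = 90.423000·cos 19.758° = 85.099692
roll angle φ = 20.282° = 0.35398768 rad
x = r_b·(cos φ + φ·sin φ) = 90.265628
y = r_b·(sin φ − φ·cos φ) = 1.242566

x=90.265628 y=1.242566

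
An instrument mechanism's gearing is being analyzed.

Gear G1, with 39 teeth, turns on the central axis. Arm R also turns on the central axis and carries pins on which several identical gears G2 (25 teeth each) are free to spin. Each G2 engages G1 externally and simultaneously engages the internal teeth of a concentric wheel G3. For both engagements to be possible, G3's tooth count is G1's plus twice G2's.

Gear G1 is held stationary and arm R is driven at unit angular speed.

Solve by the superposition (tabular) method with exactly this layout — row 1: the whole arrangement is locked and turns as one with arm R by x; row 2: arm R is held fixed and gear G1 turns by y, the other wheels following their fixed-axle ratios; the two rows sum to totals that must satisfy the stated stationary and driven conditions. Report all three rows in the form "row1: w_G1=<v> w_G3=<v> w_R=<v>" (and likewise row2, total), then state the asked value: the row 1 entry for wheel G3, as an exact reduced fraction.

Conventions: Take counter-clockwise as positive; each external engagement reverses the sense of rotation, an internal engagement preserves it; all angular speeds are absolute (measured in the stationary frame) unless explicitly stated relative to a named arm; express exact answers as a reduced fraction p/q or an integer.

row1: w_G1=1 w_G3=1 w_R=1
row2: w_G1=-1 w_G3=39/89 w_R=0
total: w_G1=0 w_G3=128/89 w_R=1
asked value: 1

topology: planetary set — G1 39T / G2 25T / G3 89T, arm = carrier (Willis)
row 1 (train locked, turned with arm): all members turn x
row 2 (arm held, sun turns y): ω_ring = −(39/89)·y, ω_arm = 0
boundary: total ω_sun = x + y = 0 and total ω_arm = x = 1  ⇒  y = -1, x = 1
row 2 ring = −(39/89)·(-1) = 39/89
totals (row 1 + row 2): sun 1 + (-1) = 0, ring 1 + 39/89 = 128/89, arm 1 + 0 = 1
asked cell (row1, ring) = 1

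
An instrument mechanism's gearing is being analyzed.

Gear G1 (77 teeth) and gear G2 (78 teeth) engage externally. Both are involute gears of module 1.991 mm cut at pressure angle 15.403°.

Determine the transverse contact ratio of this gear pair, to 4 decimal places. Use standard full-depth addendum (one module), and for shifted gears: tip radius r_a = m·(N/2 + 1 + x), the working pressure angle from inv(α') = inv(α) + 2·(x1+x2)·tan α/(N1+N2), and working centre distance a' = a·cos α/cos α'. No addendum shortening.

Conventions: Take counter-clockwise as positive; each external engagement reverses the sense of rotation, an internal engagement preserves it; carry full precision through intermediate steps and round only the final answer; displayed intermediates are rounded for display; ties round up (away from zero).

2.1714

recognized (one external pair, fixed centres): single-mesh tooth geometry, m = 1.991, N1 = 77, N2 = 78
base radii: r_b1 = 73.900221, r_b2 = 74.859964
tip radii: r_a1 = 78.644500, r_a2 = 79.640000
no profile shift: α' = α, a' = a
action lengths: √(r_a1²−r_b1²) = 26.901946, √(r_a2²−r_b2²) = 27.175639
base pitch p_b = π·m·cos α = 6.030244
CR = (26.901946 + 27.175639 − 154.302500·sin 15.40300°)/6.030244 = 2.171359
contact ratio ≈ 2.1714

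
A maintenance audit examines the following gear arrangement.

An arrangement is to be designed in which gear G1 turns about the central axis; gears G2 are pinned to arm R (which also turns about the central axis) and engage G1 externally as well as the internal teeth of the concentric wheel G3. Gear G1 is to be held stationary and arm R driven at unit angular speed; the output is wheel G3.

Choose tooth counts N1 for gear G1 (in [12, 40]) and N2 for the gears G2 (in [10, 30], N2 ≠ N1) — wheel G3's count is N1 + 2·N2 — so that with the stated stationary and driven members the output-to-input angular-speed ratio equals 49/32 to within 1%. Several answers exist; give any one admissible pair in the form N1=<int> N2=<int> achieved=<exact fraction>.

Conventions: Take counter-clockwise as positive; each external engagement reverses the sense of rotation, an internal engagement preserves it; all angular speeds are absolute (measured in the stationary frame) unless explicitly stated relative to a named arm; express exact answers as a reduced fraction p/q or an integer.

N1=34 N2=15 achieved=49/32

class = planetary set [ratio 49/32 wanted; Willis about the carrier]
Willis with ω_sun = 0: ω_ring/ω_arm = (N1+N3)/N3; set equal to 49/32  ⇒  N3/N1 = 1/(49/32 − 1) = 32/17
N3 = N1 + 2·N2  ⇒  N2/N1 = (N3/N1 − 1)/2 = (32/17 − 1)/2 = 15/34
smallest multiple with N1 ≥ 12 and N2 ≥ 10: k = 1  ⇒  N1 = 1·34 = 34, N2 = 1·15 = 15 (N1 ≤ 40, N2 ≤ 30, N2 ≠ N1 ✓), N3 = 34 + 2·15 = 64
check: (N1+N3)/N3 with N1 = 34, N3 = 64 gives 49/32; |achieved − target| = 0 ≤ 49/3200 ✓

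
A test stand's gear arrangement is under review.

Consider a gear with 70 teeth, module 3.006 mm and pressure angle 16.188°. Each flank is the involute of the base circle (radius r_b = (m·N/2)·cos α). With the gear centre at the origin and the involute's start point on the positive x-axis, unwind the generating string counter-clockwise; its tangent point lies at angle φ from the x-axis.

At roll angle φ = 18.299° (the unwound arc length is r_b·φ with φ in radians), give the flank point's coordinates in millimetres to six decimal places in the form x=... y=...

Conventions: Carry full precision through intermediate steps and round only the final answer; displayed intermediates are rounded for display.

recognized (one wheel, involute flank): single-mesh tooth geometry, m = 3.006, N = 70
pitch radius r_p = m·N/2 = 3.006·70/2 = 105.210000
base radius r_b = r_p·cos α = 105.210000·cos 16.188° = 101.038644
roll angle φ = 18.299° = 0.31937780 rad
x = r_b·(cos φ + φ·sin φ) = 106.061061
y = r_b·(sin φ − φ·cos φ) = 1.086036

x=106.061061 y=1.086036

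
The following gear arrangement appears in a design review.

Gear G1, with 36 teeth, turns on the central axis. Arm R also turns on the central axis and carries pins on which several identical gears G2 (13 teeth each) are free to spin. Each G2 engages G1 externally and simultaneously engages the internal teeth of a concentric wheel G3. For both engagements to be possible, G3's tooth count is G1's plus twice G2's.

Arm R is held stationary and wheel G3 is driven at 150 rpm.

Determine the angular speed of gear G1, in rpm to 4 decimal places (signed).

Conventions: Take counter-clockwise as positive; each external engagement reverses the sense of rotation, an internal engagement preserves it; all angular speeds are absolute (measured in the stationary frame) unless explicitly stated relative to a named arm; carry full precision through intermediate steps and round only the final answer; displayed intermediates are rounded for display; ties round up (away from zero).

planetary set (36T centre, 13T on arm, 62T internal) — Willis relation
normalise by the input: solve with ω_ring = 1, then scale by 150 rpm
ring teeth: 36 + 2·13 = 62
36(ω_sun−ω_arm) = −62(ω_ring−ω_arm),  ω_arm = 0, ω_ring = 1
ω_sun = 0 − (62/36)(1−0) = -31/18
scale: ω_sun = -31/18 × 150 rpm = -258.3333 rpm

-258.3333 rpm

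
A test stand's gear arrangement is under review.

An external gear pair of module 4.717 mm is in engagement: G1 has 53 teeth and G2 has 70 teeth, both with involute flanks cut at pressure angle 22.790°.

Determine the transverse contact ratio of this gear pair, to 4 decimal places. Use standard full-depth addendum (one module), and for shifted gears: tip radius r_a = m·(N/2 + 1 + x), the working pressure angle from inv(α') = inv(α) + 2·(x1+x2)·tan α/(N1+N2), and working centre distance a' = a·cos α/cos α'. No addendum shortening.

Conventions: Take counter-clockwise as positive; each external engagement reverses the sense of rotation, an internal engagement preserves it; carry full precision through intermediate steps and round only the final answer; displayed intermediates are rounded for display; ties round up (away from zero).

topology: single-mesh involute geometry — m = 4.717, 53T/70T pair
base radii: r_b1 = 115.241807, r_b2 = 152.206161
tip radii: r_a1 = 129.717500, r_a2 = 169.812000
no profile shift: α' = α, a' = a
action lengths: √(r_a1²−r_b1²) = 59.547927, √(r_a2²−r_b2²) = 75.295418
base pitch p_b = π·m·cos α = 13.661993
CR = (59.547927 + 75.295418 − 290.095500·sin 22.79000°)/13.661993 = 1.644965
contact ratio ≈ 1.6450

1.6450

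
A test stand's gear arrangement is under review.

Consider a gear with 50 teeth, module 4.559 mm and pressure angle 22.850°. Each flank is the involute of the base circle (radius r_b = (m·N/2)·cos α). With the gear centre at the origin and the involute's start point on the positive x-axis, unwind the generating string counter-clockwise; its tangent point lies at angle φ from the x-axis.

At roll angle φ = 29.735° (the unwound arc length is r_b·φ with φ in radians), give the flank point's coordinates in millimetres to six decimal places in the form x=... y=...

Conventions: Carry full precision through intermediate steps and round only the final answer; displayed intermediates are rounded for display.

x=118.236710 y=4.763091

recognized (one wheel, involute flank): single-mesh tooth geometry, m = 4.559, N = 50
pitch radius r_p = m·N/2 = 4.559·50/2 = 113.975000
base radius r_b = r_p·cos α = 113.975000·cos 22.850° = 105.030770
roll angle φ = 29.735° = 0.51897365 rad
x = r_b·(cos φ + φ·sin φ) = 118.236710
y = r_b·(sin φ − φ·cos φ) = 4.763091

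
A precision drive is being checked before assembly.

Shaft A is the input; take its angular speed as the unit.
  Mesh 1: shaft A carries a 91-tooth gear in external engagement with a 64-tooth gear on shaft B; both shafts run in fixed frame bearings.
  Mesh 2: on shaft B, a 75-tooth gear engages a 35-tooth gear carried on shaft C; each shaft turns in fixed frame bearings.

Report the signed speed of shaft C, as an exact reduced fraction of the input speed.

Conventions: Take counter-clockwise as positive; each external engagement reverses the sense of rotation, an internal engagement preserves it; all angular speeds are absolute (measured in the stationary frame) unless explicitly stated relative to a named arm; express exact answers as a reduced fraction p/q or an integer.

195/64

2-mesh fixed-axis compound train (all bearings frame-fixed)
mesh 1 [91T→64T]: |ω|/ω_in = 1×91/64 = 91/64, sense flips to −
mesh 2 [75T→35T]: |ω|/ω_in = (91/64)×75/35 = 195/64, sense flips to +
signed output speed (× input speed) = 195/64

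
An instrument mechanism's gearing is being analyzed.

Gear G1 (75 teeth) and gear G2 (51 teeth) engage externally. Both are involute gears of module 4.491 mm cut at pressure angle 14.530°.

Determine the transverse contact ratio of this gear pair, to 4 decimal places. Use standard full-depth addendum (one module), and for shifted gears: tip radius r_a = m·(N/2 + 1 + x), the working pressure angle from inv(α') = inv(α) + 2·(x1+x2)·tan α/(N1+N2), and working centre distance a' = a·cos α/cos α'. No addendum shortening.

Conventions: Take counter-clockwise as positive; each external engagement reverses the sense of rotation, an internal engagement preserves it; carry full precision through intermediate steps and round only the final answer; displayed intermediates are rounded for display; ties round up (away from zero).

2.1901

topology: single-mesh involute geometry — m = 4.491, 75T/51T pair
base radii: r_b1 = 163.026063, r_b2 = 110.857723
tip radii: r_a1 = 172.903500, r_a2 = 119.011500
no profile shift: α' = α, a' = a
action lengths: √(r_a1²−r_b1²) = 57.603150, √(r_a2²−r_b2²) = 43.293214
base pitch p_b = π·m·cos α = 13.657640
CR = (57.603150 + 43.293214 − 282.933000·sin 14.53000°)/13.657640 = 2.190143
contact ratio ≈ 2.1901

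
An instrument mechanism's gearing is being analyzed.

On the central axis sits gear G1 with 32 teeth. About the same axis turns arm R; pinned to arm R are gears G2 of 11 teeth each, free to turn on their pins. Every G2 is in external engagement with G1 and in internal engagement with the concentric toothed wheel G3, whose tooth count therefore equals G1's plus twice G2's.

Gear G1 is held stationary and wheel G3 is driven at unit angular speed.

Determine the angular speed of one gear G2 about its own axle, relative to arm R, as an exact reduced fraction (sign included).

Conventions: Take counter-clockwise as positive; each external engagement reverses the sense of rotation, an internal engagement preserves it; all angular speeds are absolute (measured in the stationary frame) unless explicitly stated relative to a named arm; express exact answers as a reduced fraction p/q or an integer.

planetary set (32T centre, 11T on arm, 54T internal) — Willis relation
ring teeth: 32 + 2·11 = 54
32(ω_sun−ω_arm) = −54(ω_ring−ω_arm),  ω_sun = 0, ω_ring = 1
32(0−ω_arm) = −54(1−ω_arm)  ⇒  86·ω_arm = 54  ⇒  ω_arm = 27/43
sun–planet mesh: 32·(0−27/43) = −11·(ω_p−ω_arm)  ⇒  ω_p−ω_arm = 864/473
exact speed ratio = 864/473

864/473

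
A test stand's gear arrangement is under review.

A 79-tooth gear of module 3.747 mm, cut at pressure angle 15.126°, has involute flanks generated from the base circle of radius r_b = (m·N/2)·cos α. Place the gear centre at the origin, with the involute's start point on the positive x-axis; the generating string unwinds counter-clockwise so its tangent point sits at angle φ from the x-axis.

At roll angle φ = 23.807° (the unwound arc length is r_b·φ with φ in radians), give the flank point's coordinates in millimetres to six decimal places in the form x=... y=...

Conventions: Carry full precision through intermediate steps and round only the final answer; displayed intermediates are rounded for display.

single-mesh involute tooth geometry (79T wheel at module 3.747)
pitch radius r_p = m·N/2 = 3.747·79/2 = 148.006500
base radius r_b = r_p·cos α = 148.006500·cos 15.126° = 142.878714
roll angle φ = 23.807° = 0.41551054 rad
x = r_b·(cos φ + φ·sin φ) = 154.685372
y = r_b·(sin φ − φ·cos φ) = 3.357962

x=154.685372 y=3.357962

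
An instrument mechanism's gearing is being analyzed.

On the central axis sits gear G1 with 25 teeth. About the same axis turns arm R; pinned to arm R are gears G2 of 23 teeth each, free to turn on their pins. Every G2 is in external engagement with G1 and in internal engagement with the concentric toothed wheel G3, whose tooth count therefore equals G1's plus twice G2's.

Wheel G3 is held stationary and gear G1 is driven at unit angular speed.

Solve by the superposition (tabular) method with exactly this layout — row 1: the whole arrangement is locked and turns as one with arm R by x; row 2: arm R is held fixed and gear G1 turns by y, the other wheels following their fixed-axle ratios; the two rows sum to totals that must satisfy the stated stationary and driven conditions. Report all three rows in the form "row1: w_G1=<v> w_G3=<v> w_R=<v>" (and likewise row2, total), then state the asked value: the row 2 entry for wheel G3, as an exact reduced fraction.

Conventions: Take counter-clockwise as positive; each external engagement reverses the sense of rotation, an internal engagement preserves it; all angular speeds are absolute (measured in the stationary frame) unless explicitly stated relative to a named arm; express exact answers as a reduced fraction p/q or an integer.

row1: w_G1=25/96 w_G3=25/96 w_R=25/96
row2: w_G1=71/96 w_G3=-25/96 w_R=0
total: w_G1=1 w_G3=0 w_R=25/96
asked value: -25/96

topology: planetary set — G1 25T / G2 23T / G3 71T, arm = carrier (Willis)
row 1 (train locked, turned with arm): all members turn x
row 2: sun turns y, ring = −(25/71)·y, arm 0
boundary: total ω_ring = x − (25/71)·y = 0 and total ω_sun = x + y = 1  ⇒  y = 71/96, x = 25/96
row 2 ring = −(25/71)·71/96 = -25/96
totals (row 1 + row 2): sun 25/96 + 71/96 = 1, ring 25/96 + (-25/96) = 0, arm 25/96 + 0 = 25/96
asked cell (row2, ring) = -25/96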